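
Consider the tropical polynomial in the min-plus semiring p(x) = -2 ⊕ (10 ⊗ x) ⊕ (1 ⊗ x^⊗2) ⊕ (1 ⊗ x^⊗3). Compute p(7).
p(7) = -2

A tropical monomial a ⊗ x^⊗i evaluates to a + i · x. Evaluating each term at x = 7:
  Term 0 contributes -2 + 0 · 7 = -2
  Term 1 contributes 10 + 1 · 7 = 17
  Term 2 contributes 1 + 2 · 7 = 15
  Term 3 contributes 1 + 3 · 7 = 22
p(7) = ⊕ of these = min[-2, 17, 15, 22] = -2.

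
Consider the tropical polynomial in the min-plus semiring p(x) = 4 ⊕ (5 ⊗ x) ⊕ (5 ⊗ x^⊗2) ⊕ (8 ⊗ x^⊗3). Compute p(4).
p(4) = 4

A tropical monomial a ⊗ x^⊗i evaluates to a + i · x. Evaluating each term at x = 4:
  Term 0 contributes 4 + 0 · 4 = 4
  Term 1 contributes 5 + 1 · 4 = 9
  Term 2 contributes 5 + 2 · 4 = 13
  Term 3 contributes 8 + 3 · 4 = 20
p(4) = ⊕ of these = min[4, 9, 13, 20] = 4.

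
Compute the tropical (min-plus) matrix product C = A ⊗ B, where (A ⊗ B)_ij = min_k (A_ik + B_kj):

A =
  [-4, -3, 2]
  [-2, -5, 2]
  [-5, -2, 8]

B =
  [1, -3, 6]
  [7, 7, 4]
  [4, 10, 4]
A ⊗ B =
  [-3, -7, 1]
  [-1, -5, -1]
  [-4, -8, 1]

Apply the min-plus product entry-by-entry:
  C[0][0] = min over k of (A[0][0] + B[0][0] = -4 + 1 = -3, A[0][1] + B[1][0] = -3 + 7 = 4, A[0][2] + B[2][0] = 2 + 4 = 6) = -3 (attained at k = 0)
  C[0][1] = min over k of (A[0][0] + B[0][1] = -4 + -3 = -7, A[0][1] + B[1][1] = -3 + 7 = 4, A[0][2] + B[2][1] = 2 + 10 = 12) = -7 (attained at k = 0)
  C[0][2] = min over k of (A[0][0] + B[0][2] = -4 + 6 = 2, A[0][1] + B[1][2] = -3 + 4 = 1, A[0][2] + B[2][2] = 2 + 4 = 6) = 1 (attained at k = 1)
  C[1][0] = min over k of (A[1][0] + B[0][0] = -2 + 1 = -1, A[1][1] + B[1][0] = -5 + 7 = 2, A[1][2] + B[2][0] = 2 + 4 = 6) = -1 (attained at k = 0)
  C[1][1] = min over k of (A[1][0] + B[0][1] = -2 + -3 = -5, A[1][1] + B[1][1] = -5 + 7 = 2, A[1][2] + B[2][1] = 2 + 10 = 12) = -5 (attained at k = 0)
  C[1][2] = min over k of (A[1][0] + B[0][2] = -2 + 6 = 4, A[1][1] + B[1][2] = -5 + 4 = -1, A[1][2] + B[2][2] = 2 + 4 = 6) = -1 (attained at k = 1)
  C[2][0] = min over k of (A[2][0] + B[0][0] = -5 + 1 = -4, A[2][1] + B[1][0] = -2 + 7 = 5, A[2][2] + B[2][0] = 8 + 4 = 12) = -4 (attained at k = 0)
  C[2][1] = min over k of (A[2][0] + B[0][1] = -5 + -3 = -8, A[2][1] + B[1][1] = -2 + 7 = 5, A[2][2] + B[2][1] = 8 + 10 = 18) = -8 (attained at k = 0)
  C[2][2] = min over k of (A[2][0] + B[0][2] = -5 + 6 = 1, A[2][1] + B[1][2] = -2 + 4 = 2, A[2][2] + B[2][2] = 8 + 4 = 12) = 1 (attained at k = 0)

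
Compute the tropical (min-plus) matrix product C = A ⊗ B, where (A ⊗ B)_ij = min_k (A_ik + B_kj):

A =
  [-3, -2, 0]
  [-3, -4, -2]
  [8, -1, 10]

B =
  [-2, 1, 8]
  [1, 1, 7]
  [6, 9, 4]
A ⊗ B =
  [-5, -2, 4]
  [-5, -3, 2]
  [0, 0, 6]

Apply the min-plus product entry-by-entry:
  C[0][0] = min over k of (A[0][0] + B[0][0] = -3 + -2 = -5, A[0][1] + B[1][0] = -2 + 1 = -1, A[0][2] + B[2][0] = 0 + 6 = 6) = -5 (attained at k = 0)
  C[0][1] = min over k of (A[0][0] + B[0][1] = -3 + 1 = -2, A[0][1] + B[1][1] = -2 + 1 = -1, A[0][2] + B[2][1] = 0 + 9 = 9) = -2 (attained at k = 0)
  C[0][2] = min over k of (A[0][0] + B[0][2] = -3 + 8 = 5, A[0][1] + B[1][2] = -2 + 7 = 5, A[0][2] + B[2][2] = 0 + 4 = 4) = 4 (attained at k = 2)
  C[1][0] = min over k of (A[1][0] + B[0][0] = -3 + -2 = -5, A[1][1] + B[1][0] = -4 + 1 = -3, A[1][2] + B[2][0] = -2 + 6 = 4) = -5 (attained at k = 0)
  C[1][1] = min over k of (A[1][0] + B[0][1] = -3 + 1 = -2, A[1][1] + B[1][1] = -4 + 1 = -3, A[1][2] + B[2][1] = -2 + 9 = 7) = -3 (attained at k = 1)
  C[1][2] = min over k of (A[1][0] + B[0][2] = -3 + 8 = 5, A[1][1] + B[1][2] = -4 + 7 = 3, A[1][2] + B[2][2] = -2 + 4 = 2) = 2 (attained at k = 2)
  C[2][0] = min over k of (A[2][0] + B[0][0] = 8 + -2 = 6, A[2][1] + B[1][0] = -1 + 1 = 0, A[2][2] + B[2][0] = 10 + 6 = 16) = 0 (attained at k = 1)
  C[2][1] = min over k of (A[2][0] + B[0][1] = 8 + 1 = 9, A[2][1] + B[1][1] = -1 + 1 = 0, A[2][2] + B[2][1] = 10 + 9 = 19) = 0 (attained at k = 1)
  C[2][2] = min over k of (A[2][0] + B[0][2] = 8 + 8 = 16, A[2][1] + B[1][2] = -1 + 7 = 6, A[2][2] + B[2][2] = 10 + 4 = 14) = 6 (attained at k = 1)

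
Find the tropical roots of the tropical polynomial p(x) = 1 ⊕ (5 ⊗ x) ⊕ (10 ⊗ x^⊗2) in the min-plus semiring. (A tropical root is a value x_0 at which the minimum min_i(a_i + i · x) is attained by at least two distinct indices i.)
Roots: {-5, -4}

Each tropical root is a break point of the lower envelope of the lines y = a_i + i · x (there are 3 lines, with slopes 0, 1, ..., 2). Only the lines that attain the minimum somewhere contribute to roots; other lines are dominated. Here the surviving (envelope) indices are i = 2, i = 1, i = 0.
Intersections between consecutive envelope lines give the roots: for adjacent envelope indices i < j the intersection is x = (a_i − a_j) / (j − i). Reading off the sorted break points: {-5, -4}.
Verification: at each break x_0, at least two indices attain the minimum of min_i(a_i + i · x_0).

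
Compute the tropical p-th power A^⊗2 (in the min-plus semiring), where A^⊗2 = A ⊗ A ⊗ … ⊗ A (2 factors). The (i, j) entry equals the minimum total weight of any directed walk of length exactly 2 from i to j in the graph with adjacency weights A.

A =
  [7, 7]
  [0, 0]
A^⊗2 =
  [7, 7]
  [0, 0]

Each entry (A^⊗2)_ij equals the minimum over all length-2 walks i = v_0 → v_1 → … → v_2 = j of Σ_t A[v_t][v_{t+1}]. For example, for (i, j) = (0, 1) we minimise over 2 possible intermediate vertex sequences; the minimum is 7, attained along the walk 0 → 1 → 1.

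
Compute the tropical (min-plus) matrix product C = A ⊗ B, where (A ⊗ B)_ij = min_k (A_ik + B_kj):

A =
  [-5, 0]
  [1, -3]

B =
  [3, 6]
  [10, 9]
A ⊗ B =
  [-2, 1]
  [4, 6]

Apply the min-plus product entry-by-entry:
  C[0][0] = min over k of (A[0][0] + B[0][0] = -5 + 3 = -2, A[0][1] + B[1][0] = 0 + 10 = 10) = -2 (attained at k = 0)
  C[0][1] = min over k of (A[0][0] + B[0][1] = -5 + 6 = 1, A[0][1] + B[1][1] = 0 + 9 = 9) = 1 (attained at k = 0)
  C[1][0] = min over k of (A[1][0] + B[0][0] = 1 + 3 = 4, A[1][1] + B[1][0] = -3 + 10 = 7) = 4 (attained at k = 0)
  C[1][1] = min over k of (A[1][0] + B[0][1] = 1 + 6 = 7, A[1][1] + B[1][1] = -3 + 9 = 6) = 6 (attained at k = 1)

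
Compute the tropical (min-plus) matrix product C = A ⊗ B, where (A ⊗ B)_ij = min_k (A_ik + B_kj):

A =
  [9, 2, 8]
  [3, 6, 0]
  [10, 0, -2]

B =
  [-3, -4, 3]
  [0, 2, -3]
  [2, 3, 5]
A ⊗ B =
  [2, 4, -1]
  [0, -1, 3]
  [0, 1, -3]

Apply the min-plus product entry-by-entry:
  C[0][0] = min over k of (A[0][0] + B[0][0] = 9 + -3 = 6, A[0][1] + B[1][0] = 2 + 0 = 2, A[0][2] + B[2][0] = 8 + 2 = 10) = 2 (attained at k = 1)
  C[0][1] = min over k of (A[0][0] + B[0][1] = 9 + -4 = 5, A[0][1] + B[1][1] = 2 + 2 = 4, A[0][2] + B[2][1] = 8 + 3 = 11) = 4 (attained at k = 1)
  C[0][2] = min over k of (A[0][0] + B[0][2] = 9 + 3 = 12, A[0][1] + B[1][2] = 2 + -3 = -1, A[0][2] + B[2][2] = 8 + 5 = 13) = -1 (attained at k = 1)
  C[1][0] = min over k of (A[1][0] + B[0][0] = 3 + -3 = 0, A[1][1] + B[1][0] = 6 + 0 = 6, A[1][2] + B[2][0] = 0 + 2 = 2) = 0 (attained at k = 0)
  C[1][1] = min over k of (A[1][0] + B[0][1] = 3 + -4 = -1, A[1][1] + B[1][1] = 6 + 2 = 8, A[1][2] + B[2][1] = 0 + 3 = 3) = -1 (attained at k = 0)
  C[1][2] = min over k of (A[1][0] + B[0][2] = 3 + 3 = 6, A[1][1] + B[1][2] = 6 + -3 = 3, A[1][2] + B[2][2] = 0 + 5 = 5) = 3 (attained at k = 1)
  C[2][0] = min over k of (A[2][0] + B[0][0] = 10 + -3 = 7, A[2][1] + B[1][0] = 0 + 0 = 0, A[2][2] + B[2][0] = -2 + 2 = 0) = 0 (attained at k = 1)
  C[2][1] = min over k of (A[2][0] + B[0][1] = 10 + -4 = 6, A[2][1] + B[1][1] = 0 + 2 = 2, A[2][2] + B[2][1] = -2 + 3 = 1) = 1 (attained at k = 2)
  C[2][2] = min over k of (A[2][0] + B[0][2] = 10 + 3 = 13, A[2][1] + B[1][2] = 0 + -3 = -3, A[2][2] + B[2][2] = -2 + 5 = 3) = -3 (attained at k = 1)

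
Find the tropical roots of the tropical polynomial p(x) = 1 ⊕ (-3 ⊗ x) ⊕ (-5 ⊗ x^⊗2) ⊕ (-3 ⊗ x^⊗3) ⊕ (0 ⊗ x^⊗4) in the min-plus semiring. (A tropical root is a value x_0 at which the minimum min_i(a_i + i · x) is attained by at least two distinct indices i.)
Roots: {-3, -2, 2, 4}

Each tropical root is a break point of the lower envelope of the lines y = a_i + i · x (there are 5 lines, with slopes 0, 1, ..., 4). Only the lines that attain the minimum somewhere contribute to roots; other lines are dominated. Here the surviving (envelope) indices are i = 4, i = 3, i = 2, i = 1, i = 0.
Intersections between consecutive envelope lines give the roots: for adjacent envelope indices i < j the intersection is x = (a_i − a_j) / (j − i). Reading off the sorted break points: {-3, -2, 2, 4}.
Verification: at each break x_0, at least two indices attain the minimum of min_i(a_i + i · x_0).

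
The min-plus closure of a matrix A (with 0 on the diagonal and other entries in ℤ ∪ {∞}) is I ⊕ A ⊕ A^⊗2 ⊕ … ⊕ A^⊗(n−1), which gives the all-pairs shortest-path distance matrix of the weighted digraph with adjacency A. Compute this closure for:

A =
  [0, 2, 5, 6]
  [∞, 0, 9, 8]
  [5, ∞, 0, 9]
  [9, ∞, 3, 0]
Closure =
  [0, 2, 5, 6]
  [14, 0, 9, 8]
  [5, 7, 0, 9]
  [8, 10, 3, 0]

This is the Floyd-Warshall all-pairs shortest-path computation. For each intermediate vertex k = 0, 1, …, 3, update dist[i][j] ← min(dist[i][j], dist[i][k] + dist[k][j]). The final matrix gives, for each (i, j), the minimum total weight of any directed path from i to j (possibly empty when i = j).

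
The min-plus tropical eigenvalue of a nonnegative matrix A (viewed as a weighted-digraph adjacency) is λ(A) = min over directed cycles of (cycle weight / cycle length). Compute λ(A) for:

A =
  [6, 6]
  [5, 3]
λ(A) = 3

Enumerate directed cycles and compute their means (weight / length). Sample:
  cycle 0 → 0: weight = 6, length = 1, mean = 6/1 ≈ 6.000
  cycle 1 → 1: weight = 3, length = 1, mean = 3/1 ≈ 3.000
  cycle 0 → 1 → 0: weight = 11, length = 2, mean = 11/2 ≈ 5.500
  cycle 1 → 0 → 1: weight = 11, length = 2, mean = 11/2 ≈ 5.500
Minimum mean = 3.000, attained e.g. along the cycle 1 → 1 with weight 3 and length 1. So λ(A) = 3/1 = 3.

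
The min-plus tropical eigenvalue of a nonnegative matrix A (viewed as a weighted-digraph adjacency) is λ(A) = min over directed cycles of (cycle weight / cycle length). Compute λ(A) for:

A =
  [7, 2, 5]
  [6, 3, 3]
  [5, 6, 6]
λ(A) = 3

Enumerate directed cycles and compute their means (weight / length). Sample:
  cycle 0 → 0: weight = 7, length = 1, mean = 7/1 ≈ 7.000
  cycle 1 → 1: weight = 3, length = 1, mean = 3/1 ≈ 3.000
  cycle 2 → 2: weight = 6, length = 1, mean = 6/1 ≈ 6.000
  cycle 0 → 1 → 0: weight = 8, length = 2, mean = 8/2 ≈ 4.000
  cycle 0 → 2 → 0: weight = 10, length = 2, mean = 10/2 ≈ 5.000
  cycle 1 → 0 → 1: weight = 8, length = 2, mean = 8/2 ≈ 4.000
Minimum mean = 3.000, attained e.g. along the cycle 1 → 1 with weight 3 and length 1. So λ(A) = 3/1 = 3.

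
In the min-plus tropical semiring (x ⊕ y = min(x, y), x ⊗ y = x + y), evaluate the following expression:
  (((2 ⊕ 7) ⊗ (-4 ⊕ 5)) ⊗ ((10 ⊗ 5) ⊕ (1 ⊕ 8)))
(((2 ⊕ 7) ⊗ (-4 ⊕ 5)) ⊗ ((10 ⊗ 5) ⊕ (1 ⊕ 8))) = -1

Expand innermost to outermost. Recall ⊕ takes the minimum of its arguments and ⊗ takes their sum. Working out the expression (((2 ⊕ 7) ⊗ (-4 ⊕ 5)) ⊗ ((10 ⊗ 5) ⊕ (1 ⊕ 8))) gives -1.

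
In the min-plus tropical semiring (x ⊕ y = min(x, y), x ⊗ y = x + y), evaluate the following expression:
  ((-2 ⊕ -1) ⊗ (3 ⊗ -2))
((-2 ⊕ -1) ⊗ (3 ⊗ -2)) = -1

Expand innermost to outermost. Recall ⊕ takes the minimum of its arguments and ⊗ takes their sum. Working out the expression ((-2 ⊕ -1) ⊗ (3 ⊗ -2)) gives -1.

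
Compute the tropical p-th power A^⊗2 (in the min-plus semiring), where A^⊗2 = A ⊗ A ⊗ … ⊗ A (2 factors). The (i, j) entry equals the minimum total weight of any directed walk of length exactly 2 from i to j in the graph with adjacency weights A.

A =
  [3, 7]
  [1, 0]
A^⊗2 =
  [6, 7]
  [1, 0]

Each entry (A^⊗2)_ij equals the minimum over all length-2 walks i = v_0 → v_1 → … → v_2 = j of Σ_t A[v_t][v_{t+1}]. For example, for (i, j) = (0, 1) we minimise over 2 possible intermediate vertex sequences; the minimum is 7, attained along the walk 0 → 1 → 1.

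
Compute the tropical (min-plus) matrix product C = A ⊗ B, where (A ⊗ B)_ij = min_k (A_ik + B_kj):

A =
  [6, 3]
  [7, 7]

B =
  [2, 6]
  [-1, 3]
A ⊗ B =
  [2, 6]
  [6, 10]

Apply the min-plus product entry-by-entry:
  C[0][0] = min over k of (A[0][0] + B[0][0] = 6 + 2 = 8, A[0][1] + B[1][0] = 3 + -1 = 2) = 2 (attained at k = 1)
  C[0][1] = min over k of (A[0][0] + B[0][1] = 6 + 6 = 12, A[0][1] + B[1][1] = 3 + 3 = 6) = 6 (attained at k = 1)
  C[1][0] = min over k of (A[1][0] + B[0][0] = 7 + 2 = 9, A[1][1] + B[1][0] = 7 + -1 = 6) = 6 (attained at k = 1)
  C[1][1] = min over k of (A[1][0] + B[0][1] = 7 + 6 = 13, A[1][1] + B[1][1] = 7 + 3 = 10) = 10 (attained at k = 1)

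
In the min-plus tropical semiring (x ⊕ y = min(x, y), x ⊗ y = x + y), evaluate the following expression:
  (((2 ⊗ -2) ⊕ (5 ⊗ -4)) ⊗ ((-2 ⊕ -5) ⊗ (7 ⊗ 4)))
(((2 ⊗ -2) ⊕ (5 ⊗ -4)) ⊗ ((-2 ⊕ -5) ⊗ (7 ⊗ 4))) = 6

Expand innermost to outermost. Recall ⊕ takes the minimum of its arguments and ⊗ takes their sum. Working out the expression (((2 ⊗ -2) ⊕ (5 ⊗ -4)) ⊗ ((-2 ⊕ -5) ⊗ (7 ⊗ 4))) gives 6.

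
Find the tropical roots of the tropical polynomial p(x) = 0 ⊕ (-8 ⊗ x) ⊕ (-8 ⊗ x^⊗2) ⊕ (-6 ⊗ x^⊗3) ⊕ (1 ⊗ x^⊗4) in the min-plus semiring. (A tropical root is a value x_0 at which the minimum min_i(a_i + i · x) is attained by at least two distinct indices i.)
Roots: {-7, -2, 0, 8}

Each tropical root is a break point of the lower envelope of the lines y = a_i + i · x (there are 5 lines, with slopes 0, 1, ..., 4). Only the lines that attain the minimum somewhere contribute to roots; other lines are dominated. Here the surviving (envelope) indices are i = 4, i = 3, i = 2, i = 1, i = 0.
Intersections between consecutive envelope lines give the roots: for adjacent envelope indices i < j the intersection is x = (a_i − a_j) / (j − i). Reading off the sorted break points: {-7, -2, 0, 8}.
Verification: at each break x_0, at least two indices attain the minimum of min_i(a_i + i · x_0).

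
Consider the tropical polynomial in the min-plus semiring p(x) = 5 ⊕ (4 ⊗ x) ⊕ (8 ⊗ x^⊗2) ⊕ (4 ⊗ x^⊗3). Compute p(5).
p(5) = 5

A tropical monomial a ⊗ x^⊗i evaluates to a + i · x. Evaluating each term at x = 5:
  Term 0 contributes 5 + 0 · 5 = 5
  Term 1 contributes 4 + 1 · 5 = 9
  Term 2 contributes 8 + 2 · 5 = 18
  Term 3 contributes 4 + 3 · 5 = 19
p(5) = ⊕ of these = min[5, 9, 18, 19] = 5.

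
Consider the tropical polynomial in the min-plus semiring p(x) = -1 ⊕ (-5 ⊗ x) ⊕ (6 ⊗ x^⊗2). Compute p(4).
p(4) = -1

A tropical monomial a ⊗ x^⊗i evaluates to a + i · x. Evaluating each term at x = 4:
  Term 0 contributes -1 + 0 · 4 = -1
  Term 1 contributes -5 + 1 · 4 = -1
  Term 2 contributes 6 + 2 · 4 = 14
p(4) = ⊕ of these = min[-1, -1, 14] = -1.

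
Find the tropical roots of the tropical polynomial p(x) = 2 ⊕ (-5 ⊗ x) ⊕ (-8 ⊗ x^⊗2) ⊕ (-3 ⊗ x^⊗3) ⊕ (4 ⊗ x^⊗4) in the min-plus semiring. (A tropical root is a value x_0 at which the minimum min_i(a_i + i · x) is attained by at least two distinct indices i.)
Roots: {-7, -5, 3, 7}

Each tropical root is a break point of the lower envelope of the lines y = a_i + i · x (there are 5 lines, with slopes 0, 1, ..., 4). Only the lines that attain the minimum somewhere contribute to roots; other lines are dominated. Here the surviving (envelope) indices are i = 4, i = 3, i = 2, i = 1, i = 0.
Intersections between consecutive envelope lines give the roots: for adjacent envelope indices i < j the intersection is x = (a_i − a_j) / (j − i). Reading off the sorted break points: {-7, -5, 3, 7}.
Verification: at each break x_0, at least two indices attain the minimum of min_i(a_i + i · x_0).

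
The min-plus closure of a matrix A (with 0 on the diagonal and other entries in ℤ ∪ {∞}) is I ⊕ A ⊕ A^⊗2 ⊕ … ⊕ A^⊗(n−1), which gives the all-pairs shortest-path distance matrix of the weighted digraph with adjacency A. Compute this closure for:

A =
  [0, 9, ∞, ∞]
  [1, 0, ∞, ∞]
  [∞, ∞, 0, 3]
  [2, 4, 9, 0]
Closure =
  [0, 9, ∞, ∞]
  [1, 0, ∞, ∞]
  [5, 7, 0, 3]
  [2, 4, 9, 0]

This is the Floyd-Warshall all-pairs shortest-path computation. For each intermediate vertex k = 0, 1, …, 3, update dist[i][j] ← min(dist[i][j], dist[i][k] + dist[k][j]). The final matrix gives, for each (i, j), the minimum total weight of any directed path from i to j (possibly empty when i = j).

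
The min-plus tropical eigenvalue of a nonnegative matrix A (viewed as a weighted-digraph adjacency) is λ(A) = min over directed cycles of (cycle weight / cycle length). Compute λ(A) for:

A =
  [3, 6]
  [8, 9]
λ(A) = 3

Enumerate directed cycles and compute their means (weight / length). Sample:
  cycle 0 → 0: weight = 3, length = 1, mean = 3/1 ≈ 3.000
  cycle 1 → 1: weight = 9, length = 1, mean = 9/1 ≈ 9.000
  cycle 0 → 1 → 0: weight = 14, length = 2, mean = 14/2 ≈ 7.000
  cycle 1 → 0 → 1: weight = 14, length = 2, mean = 14/2 ≈ 7.000
Minimum mean = 3.000, attained e.g. along the cycle 0 → 0 with weight 3 and length 1. So λ(A) = 3/1 = 3.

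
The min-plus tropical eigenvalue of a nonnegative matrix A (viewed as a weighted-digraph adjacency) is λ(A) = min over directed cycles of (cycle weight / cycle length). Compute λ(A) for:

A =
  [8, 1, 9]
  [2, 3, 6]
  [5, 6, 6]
λ(A) = 3/2

Enumerate directed cycles and compute their means (weight / length). Sample:
  cycle 0 → 0: weight = 8, length = 1, mean = 8/1 ≈ 8.000
  cycle 1 → 1: weight = 3, length = 1, mean = 3/1 ≈ 3.000
  cycle 2 → 2: weight = 6, length = 1, mean = 6/1 ≈ 6.000
  cycle 0 → 1 → 0: weight = 3, length = 2, mean = 3/2 ≈ 1.500
  cycle 0 → 2 → 0: weight = 14, length = 2, mean = 14/2 ≈ 7.000
  cycle 1 → 0 → 1: weight = 3, length = 2, mean = 3/2 ≈ 1.500
Minimum mean = 1.500, attained e.g. along the cycle 0 → 1 → 0 with weight 3 and length 2. So λ(A) = 3/2 = 3/2.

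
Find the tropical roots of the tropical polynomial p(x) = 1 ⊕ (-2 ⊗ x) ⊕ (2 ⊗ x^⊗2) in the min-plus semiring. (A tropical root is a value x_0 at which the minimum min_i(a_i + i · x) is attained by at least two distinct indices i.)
Roots: {-4, 3}

Each tropical root is a break point of the lower envelope of the lines y = a_i + i · x (there are 3 lines, with slopes 0, 1, ..., 2). Only the lines that attain the minimum somewhere contribute to roots; other lines are dominated. Here the surviving (envelope) indices are i = 2, i = 1, i = 0.
Intersections between consecutive envelope lines give the roots: for adjacent envelope indices i < j the intersection is x = (a_i − a_j) / (j − i). Reading off the sorted break points: {-4, 3}.
Verification: at each break x_0, at least two indices attain the minimum of min_i(a_i + i · x_0).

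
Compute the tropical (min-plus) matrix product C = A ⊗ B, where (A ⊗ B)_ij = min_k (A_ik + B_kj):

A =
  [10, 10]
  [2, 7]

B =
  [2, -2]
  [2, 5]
A ⊗ B =
  [12, 8]
  [4, 0]

Apply the min-plus product entry-by-entry:
  C[0][0] = min over k of (A[0][0] + B[0][0] = 10 + 2 = 12, A[0][1] + B[1][0] = 10 + 2 = 12) = 12 (attained at k = 0)
  C[0][1] = min over k of (A[0][0] + B[0][1] = 10 + -2 = 8, A[0][1] + B[1][1] = 10 + 5 = 15) = 8 (attained at k = 0)
  C[1][0] = min over k of (A[1][0] + B[0][0] = 2 + 2 = 4, A[1][1] + B[1][0] = 7 + 2 = 9) = 4 (attained at k = 0)
  C[1][1] = min over k of (A[1][0] + B[0][1] = 2 + -2 = 0, A[1][1] + B[1][1] = 7 + 5 = 12) = 0 (attained at k = 0)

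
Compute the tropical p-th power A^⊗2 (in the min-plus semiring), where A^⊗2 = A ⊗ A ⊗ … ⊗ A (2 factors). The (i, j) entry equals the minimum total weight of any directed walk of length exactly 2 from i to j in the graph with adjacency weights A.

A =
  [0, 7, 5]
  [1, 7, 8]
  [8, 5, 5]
A^⊗2 =
  [0, 7, 5]
  [1, 8, 6]
  [6, 10, 10]

Each entry (A^⊗2)_ij equals the minimum over all length-2 walks i = v_0 → v_1 → … → v_2 = j of Σ_t A[v_t][v_{t+1}]. For example, for (i, j) = (0, 2) we minimise over 3 possible intermediate vertex sequences; the minimum is 5, attained along the walk 0 → 0 → 2.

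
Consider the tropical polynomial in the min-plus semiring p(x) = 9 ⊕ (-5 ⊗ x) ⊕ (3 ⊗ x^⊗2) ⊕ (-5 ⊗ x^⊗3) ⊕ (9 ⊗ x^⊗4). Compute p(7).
p(7) = 2

A tropical monomial a ⊗ x^⊗i evaluates to a + i · x. Evaluating each term at x = 7:
  Term 0 contributes 9 + 0 · 7 = 9
  Term 1 contributes -5 + 1 · 7 = 2
  Term 2 contributes 3 + 2 · 7 = 17
  Term 3 contributes -5 + 3 · 7 = 16
  Term 4 contributes 9 + 4 · 7 = 37
p(7) = ⊕ of these = min[9, 2, 17, 16, 37] = 2.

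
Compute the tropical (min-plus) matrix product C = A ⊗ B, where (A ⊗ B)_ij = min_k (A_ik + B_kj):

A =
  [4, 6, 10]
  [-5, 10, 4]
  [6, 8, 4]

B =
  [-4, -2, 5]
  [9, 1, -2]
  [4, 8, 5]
A ⊗ B =
  [0, 2, 4]
  [-9, -7, 0]
  [2, 4, 6]

Apply the min-plus product entry-by-entry:
  C[0][0] = min over k of (A[0][0] + B[0][0] = 4 + -4 = 0, A[0][1] + B[1][0] = 6 + 9 = 15, A[0][2] + B[2][0] = 10 + 4 = 14) = 0 (attained at k = 0)
  C[0][1] = min over k of (A[0][0] + B[0][1] = 4 + -2 = 2, A[0][1] + B[1][1] = 6 + 1 = 7, A[0][2] + B[2][1] = 10 + 8 = 18) = 2 (attained at k = 0)
  C[0][2] = min over k of (A[0][0] + B[0][2] = 4 + 5 = 9, A[0][1] + B[1][2] = 6 + -2 = 4, A[0][2] + B[2][2] = 10 + 5 = 15) = 4 (attained at k = 1)
  C[1][0] = min over k of (A[1][0] + B[0][0] = -5 + -4 = -9, A[1][1] + B[1][0] = 10 + 9 = 19, A[1][2] + B[2][0] = 4 + 4 = 8) = -9 (attained at k = 0)
  C[1][1] = min over k of (A[1][0] + B[0][1] = -5 + -2 = -7, A[1][1] + B[1][1] = 10 + 1 = 11, A[1][2] + B[2][1] = 4 + 8 = 12) = -7 (attained at k = 0)
  C[1][2] = min over k of (A[1][0] + B[0][2] = -5 + 5 = 0, A[1][1] + B[1][2] = 10 + -2 = 8, A[1][2] + B[2][2] = 4 + 5 = 9) = 0 (attained at k = 0)
  C[2][0] = min over k of (A[2][0] + B[0][0] = 6 + -4 = 2, A[2][1] + B[1][0] = 8 + 9 = 17, A[2][2] + B[2][0] = 4 + 4 = 8) = 2 (attained at k = 0)
  C[2][1] = min over k of (A[2][0] + B[0][1] = 6 + -2 = 4, A[2][1] + B[1][1] = 8 + 1 = 9, A[2][2] + B[2][1] = 4 + 8 = 12) = 4 (attained at k = 0)
  C[2][2] = min over k of (A[2][0] + B[0][2] = 6 + 5 = 11, A[2][1] + B[1][2] = 8 + -2 = 6, A[2][2] + B[2][2] = 4 + 5 = 9) = 6 (attained at k = 1)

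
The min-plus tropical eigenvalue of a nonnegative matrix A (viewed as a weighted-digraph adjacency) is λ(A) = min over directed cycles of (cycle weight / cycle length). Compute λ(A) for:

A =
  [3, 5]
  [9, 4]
λ(A) = 3

Enumerate directed cycles and compute their means (weight / length). Sample:
  cycle 0 → 0: weight = 3, length = 1, mean = 3/1 ≈ 3.000
  cycle 1 → 1: weight = 4, length = 1, mean = 4/1 ≈ 4.000
  cycle 0 → 1 → 0: weight = 14, length = 2, mean = 14/2 ≈ 7.000
  cycle 1 → 0 → 1: weight = 14, length = 2, mean = 14/2 ≈ 7.000
Minimum mean = 3.000, attained e.g. along the cycle 0 → 0 with weight 3 and length 1. So λ(A) = 3/1 = 3.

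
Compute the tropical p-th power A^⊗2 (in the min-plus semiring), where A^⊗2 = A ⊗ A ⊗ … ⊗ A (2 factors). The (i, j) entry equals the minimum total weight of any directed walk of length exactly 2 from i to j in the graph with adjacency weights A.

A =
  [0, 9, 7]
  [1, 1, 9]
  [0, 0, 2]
A^⊗2 =
  [0, 7, 7]
  [1, 2, 8]
  [0, 1, 4]

Each entry (A^⊗2)_ij equals the minimum over all length-2 walks i = v_0 → v_1 → … → v_2 = j of Σ_t A[v_t][v_{t+1}]. For example, for (i, j) = (0, 2) we minimise over 3 possible intermediate vertex sequences; the minimum is 7, attained along the walk 0 → 0 → 2.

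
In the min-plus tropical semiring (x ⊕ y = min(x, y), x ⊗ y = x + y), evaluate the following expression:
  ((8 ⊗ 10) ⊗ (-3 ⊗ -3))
((8 ⊗ 10) ⊗ (-3 ⊗ -3)) = 12

Expand innermost to outermost. Recall ⊕ takes the minimum of its arguments and ⊗ takes their sum. Working out the expression ((8 ⊗ 10) ⊗ (-3 ⊗ -3)) gives 12.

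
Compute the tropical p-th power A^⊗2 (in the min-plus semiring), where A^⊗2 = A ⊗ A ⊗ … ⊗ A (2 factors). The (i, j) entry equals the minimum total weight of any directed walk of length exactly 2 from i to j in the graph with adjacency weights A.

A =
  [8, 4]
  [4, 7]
A^⊗2 =
  [8, 11]
  [11, 8]

Each entry (A^⊗2)_ij equals the minimum over all length-2 walks i = v_0 → v_1 → … → v_2 = j of Σ_t A[v_t][v_{t+1}]. For example, for (i, j) = (0, 1) we minimise over 2 possible intermediate vertex sequences; the minimum is 11, attained along the walk 0 → 1 → 1.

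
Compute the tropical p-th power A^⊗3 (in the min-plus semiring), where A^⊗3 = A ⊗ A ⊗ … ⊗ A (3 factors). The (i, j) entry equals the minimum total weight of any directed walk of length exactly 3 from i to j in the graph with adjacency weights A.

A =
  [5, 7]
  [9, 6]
A^⊗3 =
  [15, 17]
  [19, 18]

Each entry (A^⊗3)_ij equals the minimum over all length-3 walks i = v_0 → v_1 → … → v_3 = j of Σ_t A[v_t][v_{t+1}]. For example, for (i, j) = (0, 1) we minimise over 4 possible intermediate vertex sequences; the minimum is 17, attained along the walk 0 → 0 → 0 → 1.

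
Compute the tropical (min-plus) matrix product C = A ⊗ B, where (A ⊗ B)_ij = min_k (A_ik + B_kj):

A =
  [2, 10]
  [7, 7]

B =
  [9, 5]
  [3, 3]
A ⊗ B =
  [11, 7]
  [10, 10]

Apply the min-plus product entry-by-entry:
  C[0][0] = min over k of (A[0][0] + B[0][0] = 2 + 9 = 11, A[0][1] + B[1][0] = 10 + 3 = 13) = 11 (attained at k = 0)
  C[0][1] = min over k of (A[0][0] + B[0][1] = 2 + 5 = 7, A[0][1] + B[1][1] = 10 + 3 = 13) = 7 (attained at k = 0)
  C[1][0] = min over k of (A[1][0] + B[0][0] = 7 + 9 = 16, A[1][1] + B[1][0] = 7 + 3 = 10) = 10 (attained at k = 1)
  C[1][1] = min over k of (A[1][0] + B[0][1] = 7 + 5 = 12, A[1][1] + B[1][1] = 7 + 3 = 10) = 10 (attained at k = 1)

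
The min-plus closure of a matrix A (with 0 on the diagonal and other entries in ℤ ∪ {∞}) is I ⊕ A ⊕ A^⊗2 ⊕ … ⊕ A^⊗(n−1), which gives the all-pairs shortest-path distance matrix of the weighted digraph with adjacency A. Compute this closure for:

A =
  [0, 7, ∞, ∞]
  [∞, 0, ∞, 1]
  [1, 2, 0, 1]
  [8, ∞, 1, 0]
Closure =
  [0, 7, 9, 8]
  [3, 0, 2, 1]
  [1, 2, 0, 1]
  [2, 3, 1, 0]

This is the Floyd-Warshall all-pairs shortest-path computation. For each intermediate vertex k = 0, 1, …, 3, update dist[i][j] ← min(dist[i][j], dist[i][k] + dist[k][j]). The final matrix gives, for each (i, j), the minimum total weight of any directed path from i to j (possibly empty when i = j).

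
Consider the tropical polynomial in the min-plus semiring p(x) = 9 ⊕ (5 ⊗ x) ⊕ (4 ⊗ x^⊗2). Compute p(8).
p(8) = 9

A tropical monomial a ⊗ x^⊗i evaluates to a + i · x. Evaluating each term at x = 8:
  Term 0 contributes 9 + 0 · 8 = 9
  Term 1 contributes 5 + 1 · 8 = 13
  Term 2 contributes 4 + 2 · 8 = 20
p(8) = ⊕ of these = min[9, 13, 20] = 9.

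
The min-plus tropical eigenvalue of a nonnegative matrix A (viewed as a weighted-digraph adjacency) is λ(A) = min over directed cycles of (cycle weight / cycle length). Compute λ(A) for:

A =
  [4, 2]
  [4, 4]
λ(A) = 3

Enumerate directed cycles and compute their means (weight / length). Sample:
  cycle 0 → 0: weight = 4, length = 1, mean = 4/1 ≈ 4.000
  cycle 1 → 1: weight = 4, length = 1, mean = 4/1 ≈ 4.000
  cycle 0 → 1 → 0: weight = 6, length = 2, mean = 6/2 ≈ 3.000
  cycle 1 → 0 → 1: weight = 6, length = 2, mean = 6/2 ≈ 3.000
Minimum mean = 3.000, attained e.g. along the cycle 0 → 1 → 0 with weight 6 and length 2. So λ(A) = 6/2 = 3.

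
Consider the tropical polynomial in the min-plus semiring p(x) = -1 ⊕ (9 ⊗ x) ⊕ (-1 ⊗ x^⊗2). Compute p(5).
p(5) = -1

A tropical monomial a ⊗ x^⊗i evaluates to a + i · x. Evaluating each term at x = 5:
  Term 0 contributes -1 + 0 · 5 = -1
  Term 1 contributes 9 + 1 · 5 = 14
  Term 2 contributes -1 + 2 · 5 = 9
p(5) = ⊕ of these = min[-1, 14, 9] = -1.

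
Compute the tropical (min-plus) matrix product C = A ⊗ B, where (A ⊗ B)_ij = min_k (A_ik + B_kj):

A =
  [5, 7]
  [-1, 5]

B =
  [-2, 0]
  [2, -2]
A ⊗ B =
  [3, 5]
  [-3, -1]

Apply the min-plus product entry-by-entry:
  C[0][0] = min over k of (A[0][0] + B[0][0] = 5 + -2 = 3, A[0][1] + B[1][0] = 7 + 2 = 9) = 3 (attained at k = 0)
  C[0][1] = min over k of (A[0][0] + B[0][1] = 5 + 0 = 5, A[0][1] + B[1][1] = 7 + -2 = 5) = 5 (attained at k = 0)
  C[1][0] = min over k of (A[1][0] + B[0][0] = -1 + -2 = -3, A[1][1] + B[1][0] = 5 + 2 = 7) = -3 (attained at k = 0)
  C[1][1] = min over k of (A[1][0] + B[0][1] = -1 + 0 = -1, A[1][1] + B[1][1] = 5 + -2 = 3) = -1 (attained at k = 0)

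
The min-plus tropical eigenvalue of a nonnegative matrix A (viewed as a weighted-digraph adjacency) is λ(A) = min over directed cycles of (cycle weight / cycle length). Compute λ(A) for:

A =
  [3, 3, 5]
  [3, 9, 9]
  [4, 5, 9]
λ(A) = 3

Enumerate directed cycles and compute their means (weight / length). Sample:
  cycle 0 → 0: weight = 3, length = 1, mean = 3/1 ≈ 3.000
  cycle 1 → 1: weight = 9, length = 1, mean = 9/1 ≈ 9.000
  cycle 2 → 2: weight = 9, length = 1, mean = 9/1 ≈ 9.000
  cycle 0 → 1 → 0: weight = 6, length = 2, mean = 6/2 ≈ 3.000
  cycle 0 → 2 → 0: weight = 9, length = 2, mean = 9/2 ≈ 4.500
  cycle 1 → 0 → 1: weight = 6, length = 2, mean = 6/2 ≈ 3.000
Minimum mean = 3.000, attained e.g. along the cycle 0 → 0 with weight 3 and length 1. So λ(A) = 3/1 = 3.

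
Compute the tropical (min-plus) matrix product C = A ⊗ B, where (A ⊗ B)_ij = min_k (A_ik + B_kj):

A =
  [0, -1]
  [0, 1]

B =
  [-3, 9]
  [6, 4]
A ⊗ B =
  [-3, 3]
  [-3, 5]

Apply the min-plus product entry-by-entry:
  C[0][0] = min over k of (A[0][0] + B[0][0] = 0 + -3 = -3, A[0][1] + B[1][0] = -1 + 6 = 5) = -3 (attained at k = 0)
  C[0][1] = min over k of (A[0][0] + B[0][1] = 0 + 9 = 9, A[0][1] + B[1][1] = -1 + 4 = 3) = 3 (attained at k = 1)
  C[1][0] = min over k of (A[1][0] + B[0][0] = 0 + -3 = -3, A[1][1] + B[1][0] = 1 + 6 = 7) = -3 (attained at k = 0)
  C[1][1] = min over k of (A[1][0] + B[0][1] = 0 + 9 = 9, A[1][1] + B[1][1] = 1 + 4 = 5) = 5 (attained at k = 1)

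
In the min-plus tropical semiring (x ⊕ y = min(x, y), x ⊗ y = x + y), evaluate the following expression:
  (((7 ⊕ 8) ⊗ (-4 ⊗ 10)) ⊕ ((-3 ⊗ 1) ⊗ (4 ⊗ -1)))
(((7 ⊕ 8) ⊗ (-4 ⊗ 10)) ⊕ ((-3 ⊗ 1) ⊗ (4 ⊗ -1))) = 1

Expand innermost to outermost. Recall ⊕ takes the minimum of its arguments and ⊗ takes their sum. Working out the expression (((7 ⊕ 8) ⊗ (-4 ⊗ 10)) ⊕ ((-3 ⊗ 1) ⊗ (4 ⊗ -1))) gives 1.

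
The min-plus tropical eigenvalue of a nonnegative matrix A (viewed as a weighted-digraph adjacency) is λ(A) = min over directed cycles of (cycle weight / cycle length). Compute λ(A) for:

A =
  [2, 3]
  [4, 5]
λ(A) = 2

Enumerate directed cycles and compute their means (weight / length). Sample:
  cycle 0 → 0: weight = 2, length = 1, mean = 2/1 ≈ 2.000
  cycle 1 → 1: weight = 5, length = 1, mean = 5/1 ≈ 5.000
  cycle 0 → 1 → 0: weight = 7, length = 2, mean = 7/2 ≈ 3.500
  cycle 1 → 0 → 1: weight = 7, length = 2, mean = 7/2 ≈ 3.500
Minimum mean = 2.000, attained e.g. along the cycle 0 → 0 with weight 2 and length 1. So λ(A) = 2/1 = 2.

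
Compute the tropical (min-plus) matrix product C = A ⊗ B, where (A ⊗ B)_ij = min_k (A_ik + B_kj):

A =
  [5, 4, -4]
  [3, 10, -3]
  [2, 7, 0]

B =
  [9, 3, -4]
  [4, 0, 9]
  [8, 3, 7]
A ⊗ B =
  [4, -1, 1]
  [5, 0, -1]
  [8, 3, -2]

Apply the min-plus product entry-by-entry:
  C[0][0] = min over k of (A[0][0] + B[0][0] = 5 + 9 = 14, A[0][1] + B[1][0] = 4 + 4 = 8, A[0][2] + B[2][0] = -4 + 8 = 4) = 4 (attained at k = 2)
  C[0][1] = min over k of (A[0][0] + B[0][1] = 5 + 3 = 8, A[0][1] + B[1][1] = 4 + 0 = 4, A[0][2] + B[2][1] = -4 + 3 = -1) = -1 (attained at k = 2)
  C[0][2] = min over k of (A[0][0] + B[0][2] = 5 + -4 = 1, A[0][1] + B[1][2] = 4 + 9 = 13, A[0][2] + B[2][2] = -4 + 7 = 3) = 1 (attained at k = 0)
  C[1][0] = min over k of (A[1][0] + B[0][0] = 3 + 9 = 12, A[1][1] + B[1][0] = 10 + 4 = 14, A[1][2] + B[2][0] = -3 + 8 = 5) = 5 (attained at k = 2)
  C[1][1] = min over k of (A[1][0] + B[0][1] = 3 + 3 = 6, A[1][1] + B[1][1] = 10 + 0 = 10, A[1][2] + B[2][1] = -3 + 3 = 0) = 0 (attained at k = 2)
  C[1][2] = min over k of (A[1][0] + B[0][2] = 3 + -4 = -1, A[1][1] + B[1][2] = 10 + 9 = 19, A[1][2] + B[2][2] = -3 + 7 = 4) = -1 (attained at k = 0)
  C[2][0] = min over k of (A[2][0] + B[0][0] = 2 + 9 = 11, A[2][1] + B[1][0] = 7 + 4 = 11, A[2][2] + B[2][0] = 0 + 8 = 8) = 8 (attained at k = 2)
  C[2][1] = min over k of (A[2][0] + B[0][1] = 2 + 3 = 5, A[2][1] + B[1][1] = 7 + 0 = 7, A[2][2] + B[2][1] = 0 + 3 = 3) = 3 (attained at k = 2)
  C[2][2] = min over k of (A[2][0] + B[0][2] = 2 + -4 = -2, A[2][1] + B[1][2] = 7 + 9 = 16, A[2][2] + B[2][2] = 0 + 7 = 7) = -2 (attained at k = 0)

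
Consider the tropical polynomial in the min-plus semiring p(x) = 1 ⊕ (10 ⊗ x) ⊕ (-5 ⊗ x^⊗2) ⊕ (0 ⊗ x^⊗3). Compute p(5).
p(5) = 1

A tropical monomial a ⊗ x^⊗i evaluates to a + i · x. Evaluating each term at x = 5:
  Term 0 contributes 1 + 0 · 5 = 1
  Term 1 contributes 10 + 1 · 5 = 15
  Term 2 contributes -5 + 2 · 5 = 5
  Term 3 contributes 0 + 3 · 5 = 15
p(5) = ⊕ of these = min[1, 15, 5, 15] = 1.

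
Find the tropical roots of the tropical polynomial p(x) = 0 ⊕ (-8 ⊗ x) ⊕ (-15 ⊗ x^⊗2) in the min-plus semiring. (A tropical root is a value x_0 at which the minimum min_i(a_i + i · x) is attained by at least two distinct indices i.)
Roots: {7, 8}

Each tropical root is a break point of the lower envelope of the lines y = a_i + i · x (there are 3 lines, with slopes 0, 1, ..., 2). Only the lines that attain the minimum somewhere contribute to roots; other lines are dominated. Here the surviving (envelope) indices are i = 2, i = 1, i = 0.
Intersections between consecutive envelope lines give the roots: for adjacent envelope indices i < j the intersection is x = (a_i − a_j) / (j − i). Reading off the sorted break points: {7, 8}.
Verification: at each break x_0, at least two indices attain the minimum of min_i(a_i + i · x_0).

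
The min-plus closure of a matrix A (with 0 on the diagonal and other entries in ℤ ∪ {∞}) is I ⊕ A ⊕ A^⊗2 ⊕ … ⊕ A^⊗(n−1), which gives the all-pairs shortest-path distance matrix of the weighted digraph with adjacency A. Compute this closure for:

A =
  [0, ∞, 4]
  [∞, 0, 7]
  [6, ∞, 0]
Closure =
  [0, ∞, 4]
  [13, 0, 7]
  [6, ∞, 0]

This is the Floyd-Warshall all-pairs shortest-path computation. For each intermediate vertex k = 0, 1, …, 2, update dist[i][j] ← min(dist[i][j], dist[i][k] + dist[k][j]). The final matrix gives, for each (i, j), the minimum total weight of any directed path from i to j (possibly empty when i = j).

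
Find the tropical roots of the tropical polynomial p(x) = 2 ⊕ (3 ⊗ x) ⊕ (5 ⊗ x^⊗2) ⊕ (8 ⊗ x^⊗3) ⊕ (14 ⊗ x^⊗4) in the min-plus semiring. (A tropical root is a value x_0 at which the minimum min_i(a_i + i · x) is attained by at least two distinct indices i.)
Roots: {-6, -3, -2, -1}

Each tropical root is a break point of the lower envelope of the lines y = a_i + i · x (there are 5 lines, with slopes 0, 1, ..., 4). Only the lines that attain the minimum somewhere contribute to roots; other lines are dominated. Here the surviving (envelope) indices are i = 4, i = 3, i = 2, i = 1, i = 0.
Intersections between consecutive envelope lines give the roots: for adjacent envelope indices i < j the intersection is x = (a_i − a_j) / (j − i). Reading off the sorted break points: {-6, -3, -2, -1}.
Verification: at each break x_0, at least two indices attain the minimum of min_i(a_i + i · x_0).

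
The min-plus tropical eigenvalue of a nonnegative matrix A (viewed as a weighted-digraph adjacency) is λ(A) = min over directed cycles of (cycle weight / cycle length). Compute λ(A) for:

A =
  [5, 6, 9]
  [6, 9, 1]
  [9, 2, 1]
λ(A) = 1

Enumerate directed cycles and compute their means (weight / length). Sample:
  cycle 0 → 0: weight = 5, length = 1, mean = 5/1 ≈ 5.000
  cycle 1 → 1: weight = 9, length = 1, mean = 9/1 ≈ 9.000
  cycle 2 → 2: weight = 1, length = 1, mean = 1/1 ≈ 1.000
  cycle 0 → 1 → 0: weight = 12, length = 2, mean = 12/2 ≈ 6.000
  cycle 0 → 2 → 0: weight = 18, length = 2, mean = 18/2 ≈ 9.000
  cycle 1 → 0 → 1: weight = 12, length = 2, mean = 12/2 ≈ 6.000
Minimum mean = 1.000, attained e.g. along the cycle 2 → 2 with weight 1 and length 1. So λ(A) = 1/1 = 1.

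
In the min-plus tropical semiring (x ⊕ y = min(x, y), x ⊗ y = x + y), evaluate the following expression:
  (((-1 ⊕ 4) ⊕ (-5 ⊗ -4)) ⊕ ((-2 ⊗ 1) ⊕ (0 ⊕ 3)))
(((-1 ⊕ 4) ⊕ (-5 ⊗ -4)) ⊕ ((-2 ⊗ 1) ⊕ (0 ⊕ 3))) = -9

Expand innermost to outermost. Recall ⊕ takes the minimum of its arguments and ⊗ takes their sum. Working out the expression (((-1 ⊕ 4) ⊕ (-5 ⊗ -4)) ⊕ ((-2 ⊗ 1) ⊕ (0 ⊕ 3))) gives -9.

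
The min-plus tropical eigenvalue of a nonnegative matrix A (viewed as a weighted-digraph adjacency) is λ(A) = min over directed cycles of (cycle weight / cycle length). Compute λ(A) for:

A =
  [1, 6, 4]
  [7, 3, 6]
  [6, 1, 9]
λ(A) = 1

Enumerate directed cycles and compute their means (weight / length). Sample:
  cycle 0 → 0: weight = 1, length = 1, mean = 1/1 ≈ 1.000
  cycle 1 → 1: weight = 3, length = 1, mean = 3/1 ≈ 3.000
  cycle 2 → 2: weight = 9, length = 1, mean = 9/1 ≈ 9.000
  cycle 0 → 1 → 0: weight = 13, length = 2, mean = 13/2 ≈ 6.500
  cycle 0 → 2 → 0: weight = 10, length = 2, mean = 10/2 ≈ 5.000
  cycle 1 → 0 → 1: weight = 13, length = 2, mean = 13/2 ≈ 6.500
Minimum mean = 1.000, attained e.g. along the cycle 0 → 0 with weight 1 and length 1. So λ(A) = 1/1 = 1.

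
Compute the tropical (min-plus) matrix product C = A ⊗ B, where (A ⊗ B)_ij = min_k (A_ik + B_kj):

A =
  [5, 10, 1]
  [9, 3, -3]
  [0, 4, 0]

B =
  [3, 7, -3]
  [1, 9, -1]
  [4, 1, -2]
A ⊗ B =
  [5, 2, -1]
  [1, -2, -5]
  [3, 1, -3]

Apply the min-plus product entry-by-entry:
  C[0][0] = min over k of (A[0][0] + B[0][0] = 5 + 3 = 8, A[0][1] + B[1][0] = 10 + 1 = 11, A[0][2] + B[2][0] = 1 + 4 = 5) = 5 (attained at k = 2)
  C[0][1] = min over k of (A[0][0] + B[0][1] = 5 + 7 = 12, A[0][1] + B[1][1] = 10 + 9 = 19, A[0][2] + B[2][1] = 1 + 1 = 2) = 2 (attained at k = 2)
  C[0][2] = min over k of (A[0][0] + B[0][2] = 5 + -3 = 2, A[0][1] + B[1][2] = 10 + -1 = 9, A[0][2] + B[2][2] = 1 + -2 = -1) = -1 (attained at k = 2)
  C[1][0] = min over k of (A[1][0] + B[0][0] = 9 + 3 = 12, A[1][1] + B[1][0] = 3 + 1 = 4, A[1][2] + B[2][0] = -3 + 4 = 1) = 1 (attained at k = 2)
  C[1][1] = min over k of (A[1][0] + B[0][1] = 9 + 7 = 16, A[1][1] + B[1][1] = 3 + 9 = 12, A[1][2] + B[2][1] = -3 + 1 = -2) = -2 (attained at k = 2)
  C[1][2] = min over k of (A[1][0] + B[0][2] = 9 + -3 = 6, A[1][1] + B[1][2] = 3 + -1 = 2, A[1][2] + B[2][2] = -3 + -2 = -5) = -5 (attained at k = 2)
  C[2][0] = min over k of (A[2][0] + B[0][0] = 0 + 3 = 3, A[2][1] + B[1][0] = 4 + 1 = 5, A[2][2] + B[2][0] = 0 + 4 = 4) = 3 (attained at k = 0)
  C[2][1] = min over k of (A[2][0] + B[0][1] = 0 + 7 = 7, A[2][1] + B[1][1] = 4 + 9 = 13, A[2][2] + B[2][1] = 0 + 1 = 1) = 1 (attained at k = 2)
  C[2][2] = min over k of (A[2][0] + B[0][2] = 0 + -3 = -3, A[2][1] + B[1][2] = 4 + -1 = 3, A[2][2] + B[2][2] = 0 + -2 = -2) = -3 (attained at k = 0)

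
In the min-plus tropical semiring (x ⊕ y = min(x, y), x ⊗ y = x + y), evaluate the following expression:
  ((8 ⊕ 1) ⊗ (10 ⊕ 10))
((8 ⊕ 1) ⊗ (10 ⊕ 10)) = 11

Expand innermost to outermost. Recall ⊕ takes the minimum of its arguments and ⊗ takes their sum. Working out the expression ((8 ⊕ 1) ⊗ (10 ⊕ 10)) gives 11.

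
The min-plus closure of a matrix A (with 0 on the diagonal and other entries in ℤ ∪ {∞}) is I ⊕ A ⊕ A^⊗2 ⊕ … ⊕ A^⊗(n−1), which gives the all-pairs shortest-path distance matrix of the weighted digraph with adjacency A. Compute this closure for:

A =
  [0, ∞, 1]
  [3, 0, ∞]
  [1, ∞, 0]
Closure =
  [0, ∞, 1]
  [3, 0, 4]
  [1, ∞, 0]

This is the Floyd-Warshall all-pairs shortest-path computation. For each intermediate vertex k = 0, 1, …, 2, update dist[i][j] ← min(dist[i][j], dist[i][k] + dist[k][j]). The final matrix gives, for each (i, j), the minimum total weight of any directed path from i to j (possibly empty when i = j).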